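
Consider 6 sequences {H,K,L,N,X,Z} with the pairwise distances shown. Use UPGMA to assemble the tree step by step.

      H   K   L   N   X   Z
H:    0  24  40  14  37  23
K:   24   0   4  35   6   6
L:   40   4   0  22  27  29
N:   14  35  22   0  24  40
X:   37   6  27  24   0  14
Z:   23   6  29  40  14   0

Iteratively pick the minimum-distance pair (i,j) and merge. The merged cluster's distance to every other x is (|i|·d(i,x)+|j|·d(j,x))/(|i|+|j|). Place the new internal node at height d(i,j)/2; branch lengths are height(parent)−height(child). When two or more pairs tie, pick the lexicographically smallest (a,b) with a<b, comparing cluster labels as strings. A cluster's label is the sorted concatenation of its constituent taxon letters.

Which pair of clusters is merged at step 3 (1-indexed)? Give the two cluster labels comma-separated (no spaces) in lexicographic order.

step 1: merge (K,L) at d=4; branch lengths K→2, L→2; new cluster KL
  updated: d(H,KL)=32, d(KL,N)=57/2, d(KL,X)=33/2, d(KL,Z)=35/2
step 2: merge (H,N) at d=14; branch lengths H→7, N→7; new cluster HN
  updated: d(HN,KL)=121/4, d(HN,X)=61/2, d(HN,Z)=63/2
step 3: merge (X,Z) at d=14; branch lengths X→7, Z→7; new cluster XZ
  updated: d(HN,XZ)=31, d(KL,XZ)=17
step 4: merge (KL,XZ) at d=17; branch lengths KL→13/2, XZ→3/2; new cluster KLXZ
  updated: d(HN,KLXZ)=245/8
step 5: merge (HN,KLXZ) at d=245/8; branch lengths HN→133/16, KLXZ→109/16; new cluster HKLNXZ
final tree: ((H:7,N:7):133/16,((K:2,L:2):13/2,(X:7,Z:7):3/2):109/16)
total length: 441/8

X,Z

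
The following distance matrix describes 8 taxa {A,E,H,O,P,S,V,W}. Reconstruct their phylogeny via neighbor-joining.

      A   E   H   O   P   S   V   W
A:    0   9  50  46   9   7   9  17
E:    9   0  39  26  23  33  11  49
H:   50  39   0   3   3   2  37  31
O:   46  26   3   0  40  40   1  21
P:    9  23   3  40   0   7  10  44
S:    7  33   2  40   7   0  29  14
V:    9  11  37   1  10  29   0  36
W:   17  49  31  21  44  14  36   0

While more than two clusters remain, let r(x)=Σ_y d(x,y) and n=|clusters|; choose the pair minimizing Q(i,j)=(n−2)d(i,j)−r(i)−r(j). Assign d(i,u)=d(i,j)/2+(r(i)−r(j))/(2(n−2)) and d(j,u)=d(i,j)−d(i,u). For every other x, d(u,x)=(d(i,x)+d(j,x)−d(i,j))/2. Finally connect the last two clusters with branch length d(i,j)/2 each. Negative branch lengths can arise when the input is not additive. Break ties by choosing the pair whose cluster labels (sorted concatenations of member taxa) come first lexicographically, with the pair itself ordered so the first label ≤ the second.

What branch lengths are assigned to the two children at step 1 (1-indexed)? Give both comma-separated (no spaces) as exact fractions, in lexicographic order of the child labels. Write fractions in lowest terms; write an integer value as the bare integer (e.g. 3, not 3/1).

1. join H+O (d=3, Q=-324) ⇒ HO; edges |H|=1/2, |O|=5/2
  updated: d(A,HO)=93/2, d(E,HO)=31, d(HO,P)=20, d(HO,S)=39/2, d(HO,V)=35/2, d(HO,W)=49/2
2. join S+W (d=14, Q=-224) ⇒ SW; edges |S|=-1/2, |W|=29/2
  updated: d(A,SW)=5, d(E,SW)=34, d(HO,SW)=15, d(P,SW)=37/2, d(SW,V)=51/2
3. join HO+SW (d=15, Q=-168) ⇒ HOSW; edges |HO|=23/2, |SW|=7/2
  updated: d(A,HOSW)=73/4, d(E,HOSW)=25, d(HOSW,P)=47/4, d(HOSW,V)=14
4. join HOSW+P (d=47/4, Q=-175/2) ⇒ HOPSW; edges |HOSW|=101/12, |P|=10/3
  updated: d(A,HOPSW)=31/4, d(E,HOPSW)=145/8, d(HOPSW,V)=49/8
5. join A+E (d=9, Q=-367/8) ⇒ AE; edges |A|=45/32, |E|=243/32
  updated: d(AE,HOPSW)=135/16, d(AE,V)=11/2
6. join AE+HOPSW (d=135/16, Q=-321/16) ⇒ AEHOPSW; edges |AE|=125/32, |HOPSW|=145/32
  updated: d(AEHOPSW,V)=51/32
7. join AEHOPSW+V (d=51/32) ⇒ AEHOPSVW; edges |AEHOPSW|=51/64, |V|=51/64
final tree: (((A:45/32,E:243/32):125/32,(((H:1/2,O:5/2):23/2,(S:-1/2,W:29/2):7/2):101/12,P:10/3):145/32):51/64,V:51/64)
total length: 2009/32

1/2,5/2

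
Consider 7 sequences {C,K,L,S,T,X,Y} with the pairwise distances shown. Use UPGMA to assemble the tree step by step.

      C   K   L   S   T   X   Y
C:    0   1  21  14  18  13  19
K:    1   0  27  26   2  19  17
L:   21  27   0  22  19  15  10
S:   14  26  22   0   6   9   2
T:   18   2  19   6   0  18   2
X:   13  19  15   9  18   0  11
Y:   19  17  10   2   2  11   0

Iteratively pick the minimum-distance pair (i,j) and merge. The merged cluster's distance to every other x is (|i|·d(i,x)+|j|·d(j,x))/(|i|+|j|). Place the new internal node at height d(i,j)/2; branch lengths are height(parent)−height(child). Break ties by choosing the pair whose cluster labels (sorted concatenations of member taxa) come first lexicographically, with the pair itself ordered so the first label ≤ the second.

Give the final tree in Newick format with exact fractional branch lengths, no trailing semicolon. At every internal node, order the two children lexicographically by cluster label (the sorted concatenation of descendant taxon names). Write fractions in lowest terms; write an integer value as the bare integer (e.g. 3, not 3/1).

(((C:1/2,K:1/2):15/2,(((S:1,Y:1):1,T:2):13/3,X:19/3):5/3):3/2,L:19/2)

iteration 1: select C,K (d=1); attach at lengths (1/2, 1/2); label the merged cluster CK
  updated: d(CK,L)=24, d(CK,S)=20, d(CK,T)=10, d(CK,X)=16, d(CK,Y)=18
iteration 2: select S,Y (d=2); attach at lengths (1, 1); label the merged cluster SY
  updated: d(CK,SY)=19, d(L,SY)=16, d(SY,T)=4, d(SY,X)=10
iteration 3: select SY,T (d=4); attach at lengths (1, 2); label the merged cluster STY
  updated: d(CK,STY)=16, d(L,STY)=17, d(STY,X)=38/3
iteration 4: select STY,X (d=38/3); attach at lengths (13/3, 19/3); label the merged cluster STXY
  updated: d(CK,STXY)=16, d(L,STXY)=33/2
iteration 5: select CK,STXY (d=16); attach at lengths (15/2, 5/3); label the merged cluster CKSTXY
  updated: d(CKSTXY,L)=19
iteration 6: select CKSTXY,L (d=19); attach at lengths (3/2, 19/2); label the merged cluster CKLSTXY
final tree: (((C:1/2,K:1/2):15/2,(((S:1,Y:1):1,T:2):13/3,X:19/3):5/3):3/2,L:19/2)
total length: 221/6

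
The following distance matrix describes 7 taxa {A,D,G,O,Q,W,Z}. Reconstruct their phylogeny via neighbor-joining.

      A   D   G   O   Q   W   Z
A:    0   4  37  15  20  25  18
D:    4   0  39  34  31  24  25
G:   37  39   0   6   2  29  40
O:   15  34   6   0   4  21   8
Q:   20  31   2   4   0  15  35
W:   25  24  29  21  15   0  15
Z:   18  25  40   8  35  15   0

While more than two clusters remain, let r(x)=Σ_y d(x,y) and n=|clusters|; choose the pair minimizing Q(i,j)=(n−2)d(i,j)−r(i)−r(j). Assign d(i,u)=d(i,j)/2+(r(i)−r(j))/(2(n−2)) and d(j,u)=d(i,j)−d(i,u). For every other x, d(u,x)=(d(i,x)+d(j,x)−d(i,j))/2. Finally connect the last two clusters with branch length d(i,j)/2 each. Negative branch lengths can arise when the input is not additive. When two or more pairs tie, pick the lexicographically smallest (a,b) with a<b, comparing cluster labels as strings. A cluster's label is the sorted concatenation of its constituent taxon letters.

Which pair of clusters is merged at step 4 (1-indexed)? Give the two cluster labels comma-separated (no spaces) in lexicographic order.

1. join A+D (d=4, Q=-256) ⇒ AD; edges |A|=-9/5, |D|=29/5
  updated: d(AD,G)=36, d(AD,O)=45/2, d(AD,Q)=47/2, d(AD,W)=45/2, d(AD,Z)=39/2
2. join G+Q (d=2, Q=-369/2) ⇒ GQ; edges |G|=83/16, |Q|=-51/16
  updated: d(AD,GQ)=115/4, d(GQ,O)=4, d(GQ,W)=21, d(GQ,Z)=73/2
3. join GQ+O (d=4, Q=-535/4) ⇒ GOQ; edges |GQ|=187/24, |O|=-91/24
  updated: d(AD,GOQ)=189/8, d(GOQ,W)=19, d(GOQ,Z)=81/4
4. join AD+Z (d=39/2, Q=-651/8) ⇒ ADZ; edges |AD|=399/32, |Z|=225/32
  updated: d(ADZ,GOQ)=195/16, d(ADZ,W)=9
5. join ADZ+GOQ (d=195/16, Q=-643/16) ⇒ ADGOQZ; edges |ADZ|=35/32, |GOQ|=355/32
  updated: d(ADGOQZ,W)=253/32
6. join ADGOQZ+W (d=253/32) ⇒ ADGOQWZ; edges |ADGOQZ|=253/64, |W|=253/64
final tree: ((((A:-9/5,D:29/5):399/32,Z:225/32):35/32,((G:83/16,Q:-51/16):187/24,O:-91/24):355/32):253/64,W:253/64)
total length: 1587/32

AD,Z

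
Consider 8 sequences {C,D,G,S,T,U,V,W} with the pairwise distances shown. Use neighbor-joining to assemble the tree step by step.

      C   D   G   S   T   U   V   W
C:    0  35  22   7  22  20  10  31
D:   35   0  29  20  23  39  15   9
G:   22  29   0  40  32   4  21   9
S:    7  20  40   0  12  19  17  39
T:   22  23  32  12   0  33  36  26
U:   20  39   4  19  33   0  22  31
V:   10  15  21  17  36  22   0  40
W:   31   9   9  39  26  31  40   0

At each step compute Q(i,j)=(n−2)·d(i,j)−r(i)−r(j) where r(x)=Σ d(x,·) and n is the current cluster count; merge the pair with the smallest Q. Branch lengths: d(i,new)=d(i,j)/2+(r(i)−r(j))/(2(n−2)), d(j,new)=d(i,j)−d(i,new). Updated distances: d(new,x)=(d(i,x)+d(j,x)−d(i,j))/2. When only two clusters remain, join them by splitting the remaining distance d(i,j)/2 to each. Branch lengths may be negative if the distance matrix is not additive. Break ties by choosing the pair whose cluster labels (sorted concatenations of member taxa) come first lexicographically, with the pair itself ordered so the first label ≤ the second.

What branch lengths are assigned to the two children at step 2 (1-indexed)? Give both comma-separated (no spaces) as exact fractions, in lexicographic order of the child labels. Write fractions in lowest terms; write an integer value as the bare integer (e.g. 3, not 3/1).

step 1: merge (D,W) at d=9, Q=-301; branch lengths D→13/4, W→23/4; new cluster DW
  updated: d(C,DW)=57/2, d(DW,G)=29/2, d(DW,S)=25, d(DW,T)=20, d(DW,U)=61/2, d(DW,V)=23
step 2: merge (G,U) at d=4, Q=-242; branch lengths G→5/2, U→3/2; new cluster GU
  updated: d(C,GU)=19, d(DW,GU)=41/2, d(GU,S)=55/2, d(GU,T)=61/2, d(GU,V)=39/2
step 3: merge (S,T) at d=12, Q=-161; branch lengths S→2, T→10; new cluster ST
  updated: d(C,ST)=17/2, d(DW,ST)=33/2, d(GU,ST)=23, d(ST,V)=41/2
step 4: merge (C,ST) at d=17/2, Q=-109; branch lengths C→23/6, ST→14/3; new cluster CST
  updated: d(CST,DW)=73/4, d(CST,GU)=67/4, d(CST,V)=11
step 5: merge (CST,V) at d=11, Q=-155/2; branch lengths CST→29/8, V→59/8; new cluster CSTV
  updated: d(CSTV,DW)=121/8, d(CSTV,GU)=101/8
step 6: merge (CSTV,DW) at d=121/8, Q=-193/4; branch lengths CSTV→29/8, DW→23/2; new cluster CDSTVW
  updated: d(CDSTVW,GU)=9
step 7: merge (CDSTVW,GU) at d=9; branch lengths CDSTVW→9/2, GU→9/2; new cluster CDGSTUVW
final tree: ((((C:23/6,(S:2,T:10):14/3):29/8,V:59/8):29/8,(D:13/4,W:23/4):23/2):9/2,(G:5/2,U:3/2):9/2)
total length: 549/8

5/2,3/2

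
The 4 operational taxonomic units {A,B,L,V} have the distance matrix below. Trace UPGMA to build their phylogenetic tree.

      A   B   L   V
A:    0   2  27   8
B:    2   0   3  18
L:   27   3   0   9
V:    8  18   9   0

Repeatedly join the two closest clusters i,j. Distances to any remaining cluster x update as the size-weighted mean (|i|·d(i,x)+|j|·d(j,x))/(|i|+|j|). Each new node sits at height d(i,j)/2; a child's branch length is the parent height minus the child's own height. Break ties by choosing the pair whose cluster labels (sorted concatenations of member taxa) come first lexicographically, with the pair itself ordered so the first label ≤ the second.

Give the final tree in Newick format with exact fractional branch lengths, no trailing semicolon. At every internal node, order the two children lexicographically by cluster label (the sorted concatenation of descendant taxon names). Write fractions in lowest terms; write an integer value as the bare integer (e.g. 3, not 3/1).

((A:1,B:1):6,(L:9/2,V:9/2):5/2)

step 1: merge (A,B) at d=2; branch lengths A→1, B→1; new cluster AB
  updated: d(AB,L)=15, d(AB,V)=13
step 2: merge (L,V) at d=9; branch lengths L→9/2, V→9/2; new cluster LV
  updated: d(AB,LV)=14
step 3: merge (AB,LV) at d=14; branch lengths AB→6, LV→5/2; new cluster ABLV
final tree: ((A:1,B:1):6,(L:9/2,V:9/2):5/2)
total length: 39/2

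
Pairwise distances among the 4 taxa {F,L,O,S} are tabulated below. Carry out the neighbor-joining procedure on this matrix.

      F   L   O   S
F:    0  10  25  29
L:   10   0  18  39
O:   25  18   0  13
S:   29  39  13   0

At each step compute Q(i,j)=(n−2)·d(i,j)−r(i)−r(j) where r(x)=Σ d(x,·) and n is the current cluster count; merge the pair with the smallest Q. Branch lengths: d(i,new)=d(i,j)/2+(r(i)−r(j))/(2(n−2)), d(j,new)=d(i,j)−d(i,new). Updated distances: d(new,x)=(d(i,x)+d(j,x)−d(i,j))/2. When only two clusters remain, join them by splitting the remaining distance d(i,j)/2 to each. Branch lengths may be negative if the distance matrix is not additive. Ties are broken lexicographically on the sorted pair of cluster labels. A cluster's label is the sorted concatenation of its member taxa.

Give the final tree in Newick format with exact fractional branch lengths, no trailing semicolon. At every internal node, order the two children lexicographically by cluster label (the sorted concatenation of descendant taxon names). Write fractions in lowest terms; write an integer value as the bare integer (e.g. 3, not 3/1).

(((F:17/4,L:23/4):65/4,O:1/4):51/8,S:51/8)

iteration 1: select F,L (d=10, Q=-111); attach at lengths (17/4, 23/4); label the merged cluster FL
  updated: d(FL,O)=33/2, d(FL,S)=29
iteration 2: select FL,O (d=33/2, Q=-117/2); attach at lengths (65/4, 1/4); label the merged cluster FLO
  updated: d(FLO,S)=51/4
iteration 3: select FLO,S (d=51/4); attach at lengths (51/8, 51/8); label the merged cluster FLOS
final tree: (((F:17/4,L:23/4):65/4,O:1/4):51/8,S:51/8)
total length: 157/4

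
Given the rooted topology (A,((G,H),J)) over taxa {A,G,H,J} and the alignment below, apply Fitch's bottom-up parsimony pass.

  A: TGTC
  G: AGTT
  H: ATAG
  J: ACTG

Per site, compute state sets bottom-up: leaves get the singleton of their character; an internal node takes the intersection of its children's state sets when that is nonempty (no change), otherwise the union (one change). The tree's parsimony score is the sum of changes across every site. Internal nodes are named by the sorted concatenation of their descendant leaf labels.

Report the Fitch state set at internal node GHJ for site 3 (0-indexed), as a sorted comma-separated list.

[col 0] GH: children G:{A}, H:{A} ∩→ {A}; cost 0
[col 0] GHJ: children GH:{A}, J:{A} ∩→ {A}; cost 0
[col 0] AGHJ: children A:{T}, GHJ:{A} ∪→ {A,T}; cost 1
[col 1] GH: children G:{G}, H:{T} ∪→ {G,T}; cost 1
[col 1] GHJ: children GH:{G,T}, J:{C} ∪→ {C,G,T}; cost 1
[col 1] AGHJ: children A:{G}, GHJ:{C,G,T} ∩→ {G}; cost 0
[col 2] GH: children G:{T}, H:{A} ∪→ {A,T}; cost 1
[col 2] GHJ: children GH:{A,T}, J:{T} ∩→ {T}; cost 0
[col 2] AGHJ: children A:{T}, GHJ:{T} ∩→ {T}; cost 0
[col 3] GH: children G:{T}, H:{G} ∪→ {G,T}; cost 1
[col 3] GHJ: children GH:{G,T}, J:{G} ∩→ {G}; cost 0
[col 3] AGHJ: children A:{C}, GHJ:{G} ∪→ {C,G}; cost 1
per-site changes: [1, 2, 1, 2]; total = 6

G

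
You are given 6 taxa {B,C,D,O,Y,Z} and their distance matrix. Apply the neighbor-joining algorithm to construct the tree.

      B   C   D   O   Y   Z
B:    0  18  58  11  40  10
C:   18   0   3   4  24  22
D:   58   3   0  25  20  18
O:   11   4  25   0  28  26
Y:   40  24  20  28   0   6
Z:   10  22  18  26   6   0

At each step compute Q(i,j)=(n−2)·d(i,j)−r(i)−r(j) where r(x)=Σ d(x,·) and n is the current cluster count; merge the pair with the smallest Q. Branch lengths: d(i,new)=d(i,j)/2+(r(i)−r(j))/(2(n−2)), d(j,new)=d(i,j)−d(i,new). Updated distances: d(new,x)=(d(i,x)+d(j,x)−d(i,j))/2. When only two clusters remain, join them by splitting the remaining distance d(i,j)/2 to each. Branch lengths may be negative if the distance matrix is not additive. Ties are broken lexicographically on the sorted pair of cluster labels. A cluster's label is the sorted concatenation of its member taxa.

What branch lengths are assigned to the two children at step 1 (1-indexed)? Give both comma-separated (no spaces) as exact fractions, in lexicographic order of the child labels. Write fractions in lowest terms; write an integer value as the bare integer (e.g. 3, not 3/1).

iteration 1: select B,O (d=11, Q=-187); attach at lengths (87/8, 1/8); label the merged cluster BO
  updated: d(BO,C)=11/2, d(BO,D)=36, d(BO,Y)=57/2, d(BO,Z)=25/2
iteration 2: select C,D (d=3, Q=-245/2); attach at lengths (-9/4, 21/4); label the merged cluster CD
  updated: d(BO,CD)=77/4, d(CD,Y)=41/2, d(CD,Z)=37/2
iteration 3: select BO,CD (d=77/4, Q=-80); attach at lengths (81/8, 73/8); label the merged cluster BCDO
  updated: d(BCDO,Y)=119/8, d(BCDO,Z)=47/8
iteration 4: select BCDO,Y (d=119/8, Q=-107/4); attach at lengths (59/8, 15/2); label the merged cluster BCDOY
  updated: d(BCDOY,Z)=-3/2
iteration 5: select BCDOY,Z (d=-3/2); attach at lengths (-3/4, -3/4); label the merged cluster BCDOYZ
final tree: ((((B:87/8,O:1/8):81/8,(C:-9/4,D:21/4):73/8):59/8,Y:15/2):-3/4,Z:-3/4)
total length: 373/8

87/8,1/8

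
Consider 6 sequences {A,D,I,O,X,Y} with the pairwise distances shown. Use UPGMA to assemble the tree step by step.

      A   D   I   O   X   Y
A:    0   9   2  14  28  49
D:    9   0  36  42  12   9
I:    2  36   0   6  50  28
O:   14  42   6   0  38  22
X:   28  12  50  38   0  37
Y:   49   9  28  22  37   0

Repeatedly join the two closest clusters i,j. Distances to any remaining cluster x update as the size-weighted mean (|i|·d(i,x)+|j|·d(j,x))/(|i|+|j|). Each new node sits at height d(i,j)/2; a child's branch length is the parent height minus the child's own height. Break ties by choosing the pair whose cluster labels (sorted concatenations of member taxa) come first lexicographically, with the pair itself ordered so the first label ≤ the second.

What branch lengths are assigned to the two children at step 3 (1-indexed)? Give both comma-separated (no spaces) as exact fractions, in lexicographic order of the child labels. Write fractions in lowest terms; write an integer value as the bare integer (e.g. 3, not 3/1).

step 1: merge (A,I) at d=2; branch lengths A→1, I→1; new cluster AI
  updated: d(AI,D)=45/2, d(AI,O)=10, d(AI,X)=39, d(AI,Y)=77/2
step 2: merge (D,Y) at d=9; branch lengths D→9/2, Y→9/2; new cluster DY
  updated: d(AI,DY)=61/2, d(DY,O)=32, d(DY,X)=49/2
step 3: merge (AI,O) at d=10; branch lengths AI→4, O→5; new cluster AIO
  updated: d(AIO,DY)=31, d(AIO,X)=116/3
step 4: merge (DY,X) at d=49/2; branch lengths DY→31/4, X→49/4; new cluster DXY
  updated: d(AIO,DXY)=302/9
step 5: merge (AIO,DXY) at d=302/9; branch lengths AIO→106/9, DXY→163/36; new cluster ADIOXY
final tree: (((A:1,I:1):4,O:5):106/9,((D:9/2,Y:9/2):31/4,X:49/4):163/36)
total length: 2027/36

4,5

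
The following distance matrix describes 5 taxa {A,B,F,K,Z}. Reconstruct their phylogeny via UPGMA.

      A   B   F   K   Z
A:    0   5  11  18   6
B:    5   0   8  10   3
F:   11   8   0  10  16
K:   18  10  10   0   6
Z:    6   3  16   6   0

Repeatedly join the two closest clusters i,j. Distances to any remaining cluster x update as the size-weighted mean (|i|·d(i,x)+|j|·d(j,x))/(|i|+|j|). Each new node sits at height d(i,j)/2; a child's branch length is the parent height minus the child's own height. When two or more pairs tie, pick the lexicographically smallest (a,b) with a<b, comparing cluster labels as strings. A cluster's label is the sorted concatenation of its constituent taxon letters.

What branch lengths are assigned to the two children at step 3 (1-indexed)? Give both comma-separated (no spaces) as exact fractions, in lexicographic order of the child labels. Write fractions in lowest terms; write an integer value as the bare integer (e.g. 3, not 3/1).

5,5

step 1: merge (B,Z) at d=3; branch lengths B→3/2, Z→3/2; new cluster BZ
  updated: d(A,BZ)=11/2, d(BZ,F)=12, d(BZ,K)=8
step 2: merge (A,BZ) at d=11/2; branch lengths A→11/4, BZ→5/4; new cluster ABZ
  updated: d(ABZ,F)=35/3, d(ABZ,K)=34/3
step 3: merge (F,K) at d=10; branch lengths F→5, K→5; new cluster FK
  updated: d(ABZ,FK)=23/2
step 4: merge (ABZ,FK) at d=23/2; branch lengths ABZ→3, FK→3/4; new cluster ABFKZ
final tree: ((A:11/4,(B:3/2,Z:3/2):5/4):3,(F:5,K:5):3/4)
total length: 83/4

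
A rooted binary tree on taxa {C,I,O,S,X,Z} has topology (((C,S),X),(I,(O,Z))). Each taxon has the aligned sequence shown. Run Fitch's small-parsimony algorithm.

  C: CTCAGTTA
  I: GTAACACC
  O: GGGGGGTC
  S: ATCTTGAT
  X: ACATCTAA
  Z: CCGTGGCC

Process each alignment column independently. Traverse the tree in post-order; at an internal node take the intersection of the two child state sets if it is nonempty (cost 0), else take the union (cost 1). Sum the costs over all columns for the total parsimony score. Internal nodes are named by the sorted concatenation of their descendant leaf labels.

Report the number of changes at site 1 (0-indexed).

3

site 0, node CS: C={C} ∪ S={A} → {A,C} (+1)
site 0, node CSX: CS={A,C} ∩ X={A} → {A} (+0)
site 0, node OZ: O={G} ∪ Z={C} → {C,G} (+1)
site 0, node IOZ: I={G} ∩ OZ={C,G} → {G} (+0)
site 0, node CIOSXZ: CSX={A} ∪ IOZ={G} → {A,G} (+1)
site 1, node CS: C={T} ∩ S={T} → {T} (+0)
site 1, node CSX: CS={T} ∪ X={C} → {C,T} (+1)
site 1, node OZ: O={G} ∪ Z={C} → {C,G} (+1)
site 1, node IOZ: I={T} ∪ OZ={C,G} → {C,G,T} (+1)
site 1, node CIOSXZ: CSX={C,T} ∩ IOZ={C,G,T} → {C,T} (+0)
site 2, node CS: C={C} ∩ S={C} → {C} (+0)
site 2, node CSX: CS={C} ∪ X={A} → {A,C} (+1)
site 2, node OZ: O={G} ∩ Z={G} → {G} (+0)
site 2, node IOZ: I={A} ∪ OZ={G} → {A,G} (+1)
site 2, node CIOSXZ: CSX={A,C} ∩ IOZ={A,G} → {A} (+0)
site 3, node CS: C={A} ∪ S={T} → {A,T} (+1)
site 3, node CSX: CS={A,T} ∩ X={T} → {T} (+0)
site 3, node OZ: O={G} ∪ Z={T} → {G,T} (+1)
site 3, node IOZ: I={A} ∪ OZ={G,T} → {A,G,T} (+1)
site 3, node CIOSXZ: CSX={T} ∩ IOZ={A,G,T} → {T} (+0)
site 4, node CS: C={G} ∪ S={T} → {G,T} (+1)
site 4, node CSX: CS={G,T} ∪ X={C} → {C,G,T} (+1)
site 4, node OZ: O={G} ∩ Z={G} → {G} (+0)
site 4, node IOZ: I={C} ∪ OZ={G} → {C,G} (+1)
site 4, node CIOSXZ: CSX={C,G,T} ∩ IOZ={C,G} → {C,G} (+0)
site 5, node CS: C={T} ∪ S={G} → {G,T} (+1)
site 5, node CSX: CS={G,T} ∩ X={T} → {T} (+0)
site 5, node OZ: O={G} ∩ Z={G} → {G} (+0)
site 5, node IOZ: I={A} ∪ OZ={G} → {A,G} (+1)
site 5, node CIOSXZ: CSX={T} ∪ IOZ={A,G} → {A,G,T} (+1)
site 6, node CS: C={T} ∪ S={A} → {A,T} (+1)
site 6, node CSX: CS={A,T} ∩ X={A} → {A} (+0)
site 6, node OZ: O={T} ∪ Z={C} → {C,T} (+1)
site 6, node IOZ: I={C} ∩ OZ={C,T} → {C} (+0)
site 6, node CIOSXZ: CSX={A} ∪ IOZ={C} → {A,C} (+1)
site 7, node CS: C={A} ∪ S={T} → {A,T} (+1)
site 7, node CSX: CS={A,T} ∩ X={A} → {A} (+0)
site 7, node OZ: O={C} ∩ Z={C} → {C} (+0)
site 7, node IOZ: I={C} ∩ OZ={C} → {C} (+0)
site 7, node CIOSXZ: CSX={A} ∪ IOZ={C} → {A,C} (+1)
per-site changes: [3, 3, 2, 3, 3, 3, 3, 2]; total = 22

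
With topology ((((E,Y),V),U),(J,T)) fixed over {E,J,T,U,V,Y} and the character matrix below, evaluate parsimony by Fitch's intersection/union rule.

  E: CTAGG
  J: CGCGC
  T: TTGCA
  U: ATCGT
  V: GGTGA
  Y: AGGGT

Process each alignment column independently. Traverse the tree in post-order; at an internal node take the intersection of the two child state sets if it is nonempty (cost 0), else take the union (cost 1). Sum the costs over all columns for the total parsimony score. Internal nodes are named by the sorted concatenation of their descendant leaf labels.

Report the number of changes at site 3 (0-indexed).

site 0, node EY: E={C} ∪ Y={A} → {A,C} (+1)
site 0, node EVY: EY={A,C} ∪ V={G} → {A,C,G} (+1)
site 0, node EUVY: EVY={A,C,G} ∩ U={A} → {A} (+0)
site 0, node JT: J={C} ∪ T={T} → {C,T} (+1)
site 0, node EJTUVY: EUVY={A} ∪ JT={C,T} → {A,C,T} (+1)
site 1, node EY: E={T} ∪ Y={G} → {G,T} (+1)
site 1, node EVY: EY={G,T} ∩ V={G} → {G} (+0)
site 1, node EUVY: EVY={G} ∪ U={T} → {G,T} (+1)
site 1, node JT: J={G} ∪ T={T} → {G,T} (+1)
site 1, node EJTUVY: EUVY={G,T} ∩ JT={G,T} → {G,T} (+0)
site 2, node EY: E={A} ∪ Y={G} → {A,G} (+1)
site 2, node EVY: EY={A,G} ∪ V={T} → {A,G,T} (+1)
site 2, node EUVY: EVY={A,G,T} ∪ U={C} → {A,C,G,T} (+1)
site 2, node JT: J={C} ∪ T={G} → {C,G} (+1)
site 2, node EJTUVY: EUVY={A,C,G,T} ∩ JT={C,G} → {C,G} (+0)
site 3, node EY: E={G} ∩ Y={G} → {G} (+0)
site 3, node EVY: EY={G} ∩ V={G} → {G} (+0)
site 3, node EUVY: EVY={G} ∩ U={G} → {G} (+0)
site 3, node JT: J={G} ∪ T={C} → {C,G} (+1)
site 3, node EJTUVY: EUVY={G} ∩ JT={C,G} → {G} (+0)
site 4, node EY: E={G} ∪ Y={T} → {G,T} (+1)
site 4, node EVY: EY={G,T} ∪ V={A} → {A,G,T} (+1)
site 4, node EUVY: EVY={A,G,T} ∩ U={T} → {T} (+0)
site 4, node JT: J={C} ∪ T={A} → {A,C} (+1)
site 4, node EJTUVY: EUVY={T} ∪ JT={A,C} → {A,C,T} (+1)
per-site changes: [4, 3, 4, 1, 4]; total = 16

1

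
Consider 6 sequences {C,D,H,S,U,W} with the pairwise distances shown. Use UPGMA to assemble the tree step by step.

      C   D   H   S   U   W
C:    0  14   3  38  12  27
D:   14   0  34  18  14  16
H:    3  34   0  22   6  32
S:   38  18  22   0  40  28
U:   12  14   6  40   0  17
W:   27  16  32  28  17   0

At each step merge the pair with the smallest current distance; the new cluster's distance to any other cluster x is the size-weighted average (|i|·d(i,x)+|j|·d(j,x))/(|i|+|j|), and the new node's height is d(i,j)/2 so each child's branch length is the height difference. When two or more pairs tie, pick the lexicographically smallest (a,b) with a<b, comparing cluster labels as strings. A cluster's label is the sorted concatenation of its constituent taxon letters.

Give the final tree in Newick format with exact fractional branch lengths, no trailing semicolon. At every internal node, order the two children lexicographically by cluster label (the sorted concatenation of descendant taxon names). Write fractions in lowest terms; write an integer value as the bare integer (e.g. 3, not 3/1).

((((C:3/2,H:3/2):3,U:9/2):7,(D:8,W:8):7/2):31/10,S:73/5)

iteration 1: select C,H (d=3); attach at lengths (3/2, 3/2); label the merged cluster CH
  updated: d(CH,D)=24, d(CH,S)=30, d(CH,U)=9, d(CH,W)=59/2
iteration 2: select CH,U (d=9); attach at lengths (3, 9/2); label the merged cluster CHU
  updated: d(CHU,D)=62/3, d(CHU,S)=100/3, d(CHU,W)=76/3
iteration 3: select D,W (d=16); attach at lengths (8, 8); label the merged cluster DW
  updated: d(CHU,DW)=23, d(DW,S)=23
iteration 4: select CHU,DW (d=23); attach at lengths (7, 7/2); label the merged cluster CDHUW
  updated: d(CDHUW,S)=146/5
iteration 5: select CDHUW,S (d=146/5); attach at lengths (31/10, 73/5); label the merged cluster CDHSUW
final tree: ((((C:3/2,H:3/2):3,U:9/2):7,(D:8,W:8):7/2):31/10,S:73/5)
total length: 547/10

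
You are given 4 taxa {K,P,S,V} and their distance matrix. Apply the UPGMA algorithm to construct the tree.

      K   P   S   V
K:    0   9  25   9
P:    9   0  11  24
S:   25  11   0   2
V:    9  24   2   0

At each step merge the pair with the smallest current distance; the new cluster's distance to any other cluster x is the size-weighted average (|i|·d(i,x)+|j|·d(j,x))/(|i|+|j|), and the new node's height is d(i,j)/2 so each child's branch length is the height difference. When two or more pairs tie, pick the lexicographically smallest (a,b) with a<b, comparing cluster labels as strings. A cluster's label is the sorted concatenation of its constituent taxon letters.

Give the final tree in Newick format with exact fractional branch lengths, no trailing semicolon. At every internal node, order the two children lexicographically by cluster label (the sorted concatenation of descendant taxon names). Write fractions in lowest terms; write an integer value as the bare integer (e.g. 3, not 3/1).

step 1: merge (S,V) at d=2; branch lengths S→1, V→1; new cluster SV
  updated: d(K,SV)=17, d(P,SV)=35/2
step 2: merge (K,P) at d=9; branch lengths K→9/2, P→9/2; new cluster KP
  updated: d(KP,SV)=69/4
step 3: merge (KP,SV) at d=69/4; branch lengths KP→33/8, SV→61/8; new cluster KPSV
final tree: ((K:9/2,P:9/2):33/8,(S:1,V:1):61/8)
total length: 91/4

((K:9/2,P:9/2):33/8,(S:1,V:1):61/8)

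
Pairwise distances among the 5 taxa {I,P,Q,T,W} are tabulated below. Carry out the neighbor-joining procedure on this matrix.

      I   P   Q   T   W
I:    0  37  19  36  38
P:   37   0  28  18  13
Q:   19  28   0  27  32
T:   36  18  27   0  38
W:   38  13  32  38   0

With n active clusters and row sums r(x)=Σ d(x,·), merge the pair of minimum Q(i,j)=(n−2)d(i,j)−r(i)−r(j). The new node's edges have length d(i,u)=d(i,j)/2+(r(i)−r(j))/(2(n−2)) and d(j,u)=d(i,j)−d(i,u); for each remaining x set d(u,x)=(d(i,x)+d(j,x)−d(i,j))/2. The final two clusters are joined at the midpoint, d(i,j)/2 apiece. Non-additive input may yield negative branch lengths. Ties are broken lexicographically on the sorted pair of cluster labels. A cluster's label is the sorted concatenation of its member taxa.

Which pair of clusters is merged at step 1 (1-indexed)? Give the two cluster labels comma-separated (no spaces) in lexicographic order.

I,Q

1. join I+Q (d=19, Q=-179) ⇒ IQ; edges |I|=27/2, |Q|=11/2
  updated: d(IQ,P)=23, d(IQ,T)=22, d(IQ,W)=51/2
2. join IQ+T (d=22, Q=-209/2) ⇒ IQT; edges |IQ|=73/8, |T|=103/8
  updated: d(IQT,P)=19/2, d(IQT,W)=83/4
3. join IQT+P (d=19/2, Q=-173/4) ⇒ IPQT; edges |IQT|=69/8, |P|=7/8
  updated: d(IPQT,W)=97/8
4. join IPQT+W (d=97/8) ⇒ IPQTW; edges |IPQT|=97/16, |W|=97/16
final tree: ((((I:27/2,Q:11/2):73/8,T:103/8):69/8,P:7/8):97/16,W:97/16)
total length: 501/8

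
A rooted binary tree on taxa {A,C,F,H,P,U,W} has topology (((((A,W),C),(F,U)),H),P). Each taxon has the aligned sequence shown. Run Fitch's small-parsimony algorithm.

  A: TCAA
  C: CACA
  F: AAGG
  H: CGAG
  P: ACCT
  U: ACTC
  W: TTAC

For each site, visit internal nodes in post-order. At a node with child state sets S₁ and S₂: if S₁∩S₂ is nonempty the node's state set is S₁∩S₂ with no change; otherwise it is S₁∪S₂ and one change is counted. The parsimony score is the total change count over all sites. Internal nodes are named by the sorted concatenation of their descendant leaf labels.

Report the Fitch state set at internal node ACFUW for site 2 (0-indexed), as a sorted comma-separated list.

A,C,G,T

[col 0] AW: children A:{T}, W:{T} ∩→ {T}; cost 0
[col 0] ACW: children AW:{T}, C:{C} ∪→ {C,T}; cost 1
[col 0] FU: children F:{A}, U:{A} ∩→ {A}; cost 0
[col 0] ACFUW: children ACW:{C,T}, FU:{A} ∪→ {A,C,T}; cost 1
[col 0] ACFHUW: children ACFUW:{A,C,T}, H:{C} ∩→ {C}; cost 0
[col 0] ACFHPUW: children ACFHUW:{C}, P:{A} ∪→ {A,C}; cost 1
[col 1] AW: children A:{C}, W:{T} ∪→ {C,T}; cost 1
[col 1] ACW: children AW:{C,T}, C:{A} ∪→ {A,C,T}; cost 1
[col 1] FU: children F:{A}, U:{C} ∪→ {A,C}; cost 1
[col 1] ACFUW: children ACW:{A,C,T}, FU:{A,C} ∩→ {A,C}; cost 0
[col 1] ACFHUW: children ACFUW:{A,C}, H:{G} ∪→ {A,C,G}; cost 1
[col 1] ACFHPUW: children ACFHUW:{A,C,G}, P:{C} ∩→ {C}; cost 0
[col 2] AW: children A:{A}, W:{A} ∩→ {A}; cost 0
[col 2] ACW: children AW:{A}, C:{C} ∪→ {A,C}; cost 1
[col 2] FU: children F:{G}, U:{T} ∪→ {G,T}; cost 1
[col 2] ACFUW: children ACW:{A,C}, FU:{G,T} ∪→ {A,C,G,T}; cost 1
[col 2] ACFHUW: children ACFUW:{A,C,G,T}, H:{A} ∩→ {A}; cost 0
[col 2] ACFHPUW: children ACFHUW:{A}, P:{C} ∪→ {A,C}; cost 1
[col 3] AW: children A:{A}, W:{C} ∪→ {A,C}; cost 1
[col 3] ACW: children AW:{A,C}, C:{A} ∩→ {A}; cost 0
[col 3] FU: children F:{G}, U:{C} ∪→ {C,G}; cost 1
[col 3] ACFUW: children ACW:{A}, FU:{C,G} ∪→ {A,C,G}; cost 1
[col 3] ACFHUW: children ACFUW:{A,C,G}, H:{G} ∩→ {G}; cost 0
[col 3] ACFHPUW: children ACFHUW:{G}, P:{T} ∪→ {G,T}; cost 1
per-site changes: [3, 4, 4, 4]; total = 15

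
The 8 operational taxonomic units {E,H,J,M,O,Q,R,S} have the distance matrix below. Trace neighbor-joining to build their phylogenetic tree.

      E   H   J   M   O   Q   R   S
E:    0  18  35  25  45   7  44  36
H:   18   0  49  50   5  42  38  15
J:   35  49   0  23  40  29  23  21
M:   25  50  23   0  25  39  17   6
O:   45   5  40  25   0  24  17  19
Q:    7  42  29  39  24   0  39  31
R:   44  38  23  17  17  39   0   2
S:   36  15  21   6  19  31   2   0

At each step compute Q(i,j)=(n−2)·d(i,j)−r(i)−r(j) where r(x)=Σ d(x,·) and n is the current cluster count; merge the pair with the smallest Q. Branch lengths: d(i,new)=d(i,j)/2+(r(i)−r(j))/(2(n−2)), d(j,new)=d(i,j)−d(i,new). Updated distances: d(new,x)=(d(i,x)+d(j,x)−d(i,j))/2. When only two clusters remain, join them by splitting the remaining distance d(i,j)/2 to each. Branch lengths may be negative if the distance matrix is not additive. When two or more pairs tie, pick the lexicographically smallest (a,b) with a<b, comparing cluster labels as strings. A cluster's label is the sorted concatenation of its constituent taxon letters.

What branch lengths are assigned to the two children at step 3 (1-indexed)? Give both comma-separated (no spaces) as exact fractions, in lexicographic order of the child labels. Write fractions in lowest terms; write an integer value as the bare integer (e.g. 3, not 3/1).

iteration 1: select E,Q (d=7, Q=-379); attach at lengths (41/12, 43/12); label the merged cluster EQ
  updated: d(EQ,H)=53/2, d(EQ,J)=57/2, d(EQ,M)=57/2, d(EQ,O)=31, d(EQ,R)=38, d(EQ,S)=30
iteration 2: select H,O (d=5, Q=-591/2); attach at lengths (143/20, -43/20); label the merged cluster HO
  updated: d(EQ,HO)=105/4, d(HO,J)=42, d(HO,M)=35, d(HO,R)=25, d(HO,S)=29/2
iteration 3: select EQ,HO (d=105/4, Q=-189); attach at lengths (227/16, 193/16); label the merged cluster EHOQ
  updated: d(EHOQ,J)=177/8, d(EHOQ,M)=149/8, d(EHOQ,R)=147/8, d(EHOQ,S)=73/8
iteration 4: select R,S (d=2, Q=-185/2); attach at lengths (113/24, -65/24); label the merged cluster RS
  updated: d(EHOQ,RS)=51/4, d(J,RS)=21, d(M,RS)=21/2
iteration 5: select EHOQ,J (d=177/8, Q=-603/8); attach at lengths (253/32, 455/32); label the merged cluster EHJOQ
  updated: d(EHJOQ,M)=39/4, d(EHJOQ,RS)=93/16
iteration 6: select EHJOQ,M (d=39/4, Q=-417/16); attach at lengths (81/32, 231/32); label the merged cluster EHJMOQ
  updated: d(EHJMOQ,RS)=105/32
iteration 7: select EHJMOQ,RS (d=105/32); attach at lengths (105/64, 105/64); label the merged cluster EHJMOQRS
final tree: (((((E:41/12,Q:43/12):227/16,(H:143/20,O:-43/20):193/16):253/32,J:455/32):81/32,M:231/32):105/64,(R:113/24,S:-65/24):105/64)
total length: 2413/32

227/16,193/16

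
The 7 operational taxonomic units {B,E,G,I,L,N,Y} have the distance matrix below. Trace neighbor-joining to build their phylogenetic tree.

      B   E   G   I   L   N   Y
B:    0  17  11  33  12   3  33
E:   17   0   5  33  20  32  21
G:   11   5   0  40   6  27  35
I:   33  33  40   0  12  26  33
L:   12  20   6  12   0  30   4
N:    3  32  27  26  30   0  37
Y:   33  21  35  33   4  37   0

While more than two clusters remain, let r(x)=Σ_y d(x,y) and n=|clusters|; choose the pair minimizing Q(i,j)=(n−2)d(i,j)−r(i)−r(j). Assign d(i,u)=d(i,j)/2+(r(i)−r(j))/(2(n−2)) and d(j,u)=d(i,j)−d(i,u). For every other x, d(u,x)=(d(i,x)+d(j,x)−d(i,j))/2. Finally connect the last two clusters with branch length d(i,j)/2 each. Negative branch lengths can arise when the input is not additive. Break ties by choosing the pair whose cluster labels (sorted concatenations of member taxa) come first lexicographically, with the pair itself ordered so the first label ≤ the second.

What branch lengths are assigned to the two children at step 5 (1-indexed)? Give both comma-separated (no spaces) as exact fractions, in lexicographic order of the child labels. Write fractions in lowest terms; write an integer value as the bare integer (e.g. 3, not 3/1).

step 1: merge (B,N) at d=3, Q=-249; branch lengths B→-31/10, N→61/10; new cluster BN
  updated: d(BN,E)=23, d(BN,G)=35/2, d(BN,I)=28, d(BN,L)=39/2, d(BN,Y)=67/2
step 2: merge (E,G) at d=5, Q=-371/2; branch lengths E→37/16, G→43/16; new cluster EG
  updated: d(BN,EG)=71/4, d(EG,I)=34, d(EG,L)=21/2, d(EG,Y)=51/2
step 3: merge (BN,EG) at d=71/4, Q=-533/4; branch lengths BN→257/24, EG→169/24; new cluster BEGN
  updated: d(BEGN,I)=177/8, d(BEGN,L)=49/8, d(BEGN,Y)=165/8
step 4: merge (BEGN,I) at d=177/8, Q=-287/4; branch lengths BEGN→13/2, I→125/8; new cluster BEGIN
  updated: d(BEGIN,L)=-2, d(BEGIN,Y)=63/4
step 5: merge (BEGIN,L) at d=-2, Q=-71/4; branch lengths BEGIN→39/8, L→-55/8; new cluster BEGILN
  updated: d(BEGILN,Y)=87/8
step 6: merge (BEGILN,Y) at d=87/8; branch lengths BEGILN→87/16, Y→87/16; new cluster BEGILNY
final tree: (((((B:-31/10,N:61/10):257/24,(E:37/16,G:43/16):169/24):13/2,I:125/8):39/8,L:-55/8):87/16,Y:87/16)
total length: 227/4

39/8,-55/8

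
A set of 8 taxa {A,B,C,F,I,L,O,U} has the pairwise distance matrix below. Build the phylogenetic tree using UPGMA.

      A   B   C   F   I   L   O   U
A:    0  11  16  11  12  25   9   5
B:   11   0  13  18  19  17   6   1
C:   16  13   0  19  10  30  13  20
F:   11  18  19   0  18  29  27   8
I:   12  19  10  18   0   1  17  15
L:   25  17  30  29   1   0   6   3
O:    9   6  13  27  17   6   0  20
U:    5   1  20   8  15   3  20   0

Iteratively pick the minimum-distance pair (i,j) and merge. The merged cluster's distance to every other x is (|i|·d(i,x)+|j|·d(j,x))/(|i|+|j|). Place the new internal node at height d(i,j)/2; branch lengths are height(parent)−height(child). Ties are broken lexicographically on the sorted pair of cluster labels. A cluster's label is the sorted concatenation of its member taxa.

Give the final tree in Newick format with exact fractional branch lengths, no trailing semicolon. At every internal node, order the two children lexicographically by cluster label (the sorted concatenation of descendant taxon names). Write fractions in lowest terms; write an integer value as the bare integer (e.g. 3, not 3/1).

((((A:4,(B:1/2,U:1/2):7/2):13/6,F:37/6):13/6,((I:1/2,L:1/2):21/4,O:23/4):31/12):13/42,C:121/14)

1. join B+U (d=1) ⇒ BU; edges |B|=1/2, |U|=1/2
  updated: d(A,BU)=8, d(BU,C)=33/2, d(BU,F)=13, d(BU,I)=17, d(BU,L)=10, d(BU,O)=13
2. join I+L (d=1) ⇒ IL; edges |I|=1/2, |L|=1/2
  updated: d(A,IL)=37/2, d(BU,IL)=27/2, d(C,IL)=20, d(F,IL)=47/2, d(IL,O)=23/2
3. join A+BU (d=8) ⇒ ABU; edges |A|=4, |BU|=7/2
  updated: d(ABU,C)=49/3, d(ABU,F)=37/3, d(ABU,IL)=91/6, d(ABU,O)=35/3
4. join IL+O (d=23/2) ⇒ ILO; edges |IL|=21/4, |O|=23/4
  updated: d(ABU,ILO)=14, d(C,ILO)=53/3, d(F,ILO)=74/3
5. join ABU+F (d=37/3) ⇒ ABFU; edges |ABU|=13/6, |F|=37/6
  updated: d(ABFU,C)=17, d(ABFU,ILO)=50/3
6. join ABFU+ILO (d=50/3) ⇒ ABFILOU; edges |ABFU|=13/6, |ILO|=31/12
  updated: d(ABFILOU,C)=121/7
7. join ABFILOU+C (d=121/7) ⇒ ABCFILOU; edges |ABFILOU|=13/42, |C|=121/14
final tree: ((((A:4,(B:1/2,U:1/2):7/2):13/6,F:37/6):13/6,((I:1/2,L:1/2):21/4,O:23/4):31/12):13/42,C:121/14)
total length: 1191/28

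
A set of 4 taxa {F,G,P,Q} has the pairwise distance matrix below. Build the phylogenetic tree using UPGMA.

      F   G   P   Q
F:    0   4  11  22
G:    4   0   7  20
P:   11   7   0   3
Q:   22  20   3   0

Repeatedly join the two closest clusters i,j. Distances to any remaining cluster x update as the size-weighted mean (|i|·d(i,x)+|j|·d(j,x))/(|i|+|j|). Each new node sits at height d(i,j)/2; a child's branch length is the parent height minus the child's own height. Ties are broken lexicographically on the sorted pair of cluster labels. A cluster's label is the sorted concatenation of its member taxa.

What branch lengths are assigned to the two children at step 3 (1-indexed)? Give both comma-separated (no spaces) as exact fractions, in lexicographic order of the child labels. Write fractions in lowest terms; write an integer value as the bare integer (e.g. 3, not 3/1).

step 1: merge (P,Q) at d=3; branch lengths P→3/2, Q→3/2; new cluster PQ
  updated: d(F,PQ)=33/2, d(G,PQ)=27/2
step 2: merge (F,G) at d=4; branch lengths F→2, G→2; new cluster FG
  updated: d(FG,PQ)=15
step 3: merge (FG,PQ) at d=15; branch lengths FG→11/2, PQ→6; new cluster FGPQ
final tree: ((F:2,G:2):11/2,(P:3/2,Q:3/2):6)
total length: 37/2

11/2,6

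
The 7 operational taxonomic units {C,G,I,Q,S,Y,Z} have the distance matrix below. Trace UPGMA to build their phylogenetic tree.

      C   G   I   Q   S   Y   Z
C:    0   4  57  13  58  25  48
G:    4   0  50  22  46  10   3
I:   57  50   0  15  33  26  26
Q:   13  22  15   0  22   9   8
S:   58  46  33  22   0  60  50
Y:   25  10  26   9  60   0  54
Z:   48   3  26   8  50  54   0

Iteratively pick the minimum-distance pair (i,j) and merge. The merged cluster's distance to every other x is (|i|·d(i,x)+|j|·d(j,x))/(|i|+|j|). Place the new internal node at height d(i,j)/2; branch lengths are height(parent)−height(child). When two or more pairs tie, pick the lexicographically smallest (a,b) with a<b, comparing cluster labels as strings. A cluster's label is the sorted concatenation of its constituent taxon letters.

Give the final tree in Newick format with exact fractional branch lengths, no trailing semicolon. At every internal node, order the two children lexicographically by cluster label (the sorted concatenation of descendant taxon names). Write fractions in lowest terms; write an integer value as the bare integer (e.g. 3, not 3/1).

(((C:19/2,(Q:9/2,Y:9/2):5):8/3,(G:3/2,Z:3/2):32/3):25/3,(I:33/2,S:33/2):4)

step 1: merge (G,Z) at d=3; branch lengths G→3/2, Z→3/2; new cluster GZ
  updated: d(C,GZ)=26, d(GZ,I)=38, d(GZ,Q)=15, d(GZ,S)=48, d(GZ,Y)=32
step 2: merge (Q,Y) at d=9; branch lengths Q→9/2, Y→9/2; new cluster QY
  updated: d(C,QY)=19, d(GZ,QY)=47/2, d(I,QY)=41/2, d(QY,S)=41
step 3: merge (C,QY) at d=19; branch lengths C→19/2, QY→5; new cluster CQY
  updated: d(CQY,GZ)=73/3, d(CQY,I)=98/3, d(CQY,S)=140/3
step 4: merge (CQY,GZ) at d=73/3; branch lengths CQY→8/3, GZ→32/3; new cluster CGQYZ
  updated: d(CGQYZ,I)=174/5, d(CGQYZ,S)=236/5
step 5: merge (I,S) at d=33; branch lengths I→33/2, S→33/2; new cluster IS
  updated: d(CGQYZ,IS)=41
step 6: merge (CGQYZ,IS) at d=41; branch lengths CGQYZ→25/3, IS→4; new cluster CGIQSYZ
final tree: (((C:19/2,(Q:9/2,Y:9/2):5):8/3,(G:3/2,Z:3/2):32/3):25/3,(I:33/2,S:33/2):4)
total length: 511/6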